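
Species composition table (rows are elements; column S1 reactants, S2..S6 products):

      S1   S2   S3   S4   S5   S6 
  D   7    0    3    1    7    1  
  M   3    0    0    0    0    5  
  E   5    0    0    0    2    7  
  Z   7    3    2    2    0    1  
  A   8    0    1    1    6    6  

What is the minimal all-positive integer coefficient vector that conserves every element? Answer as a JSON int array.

Coefficients: [5, 4, 4, 6, 2, 3]

D: 5·7 = 35 | 4·0+4·3+6·1+2·7+3·1 = 35
M: 5·3 = 15 | 4·0+4·0+6·0+2·0+3·5 = 15
E: 5·5 = 25 | 4·0+4·0+6·0+2·2+3·7 = 25
Z: 5·7 = 35 | 4·3+4·2+6·2+2·0+3·1 = 35
A: 5·8 = 40 | 4·0+4·1+6·1+2·6+3·6 = 40
gcd(5,4,4,6,2,3) = 1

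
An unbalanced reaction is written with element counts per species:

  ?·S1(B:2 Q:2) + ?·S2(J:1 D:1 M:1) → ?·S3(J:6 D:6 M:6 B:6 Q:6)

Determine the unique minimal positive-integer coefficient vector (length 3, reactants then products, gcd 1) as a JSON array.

J: 3·0+6·1 = 6 | 1·6 = 6
D: 3·0+6·1 = 6 | 1·6 = 6
M: 3·0+6·1 = 6 | 1·6 = 6
B: 3·2+6·0 = 6 | 1·6 = 6
Q: 3·2+6·0 = 6 | 1·6 = 6
gcd(3,6,1) = 1

Coefficients: [3, 6, 1]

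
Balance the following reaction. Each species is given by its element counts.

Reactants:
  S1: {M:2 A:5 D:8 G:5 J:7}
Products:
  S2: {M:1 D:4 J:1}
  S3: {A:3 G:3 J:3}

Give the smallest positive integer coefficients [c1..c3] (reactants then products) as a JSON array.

Coefficients: [3, 6, 5]

M: 3·2 = 6 | 6·1+5·0 = 6
A: 3·5 = 15 | 6·0+5·3 = 15
D: 3·8 = 24 | 6·4+5·0 = 24
G: 3·5 = 15 | 6·0+5·3 = 15
J: 3·7 = 21 | 6·1+5·3 = 21
gcd(3,6,5) = 1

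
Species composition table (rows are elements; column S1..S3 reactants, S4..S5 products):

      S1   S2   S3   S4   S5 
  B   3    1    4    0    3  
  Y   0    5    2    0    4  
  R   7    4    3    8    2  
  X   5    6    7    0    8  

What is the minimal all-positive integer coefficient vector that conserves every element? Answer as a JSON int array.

B: 2·3+4·1+2·4 = 18 | 3·0+6·3 = 18
Y: 2·0+4·5+2·2 = 24 | 3·0+6·4 = 24
R: 2·7+4·4+2·3 = 36 | 3·8+6·2 = 36
X: 2·5+4·6+2·7 = 48 | 3·0+6·8 = 48
gcd(2,4,2,3,6) = 1

Coefficients: [2, 4, 2, 3, 6]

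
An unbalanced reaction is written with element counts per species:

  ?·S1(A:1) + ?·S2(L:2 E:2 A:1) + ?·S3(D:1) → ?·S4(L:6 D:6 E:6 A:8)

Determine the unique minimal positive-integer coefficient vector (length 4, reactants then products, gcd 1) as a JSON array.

Coefficients: [5, 3, 6, 1]

L: 5·0+3·2+6·0 = 6 | 1·6 = 6
D: 5·0+3·0+6·1 = 6 | 1·6 = 6
E: 5·0+3·2+6·0 = 6 | 1·6 = 6
A: 5·1+3·1+6·0 = 8 | 1·8 = 8
gcd(5,3,6,1) = 1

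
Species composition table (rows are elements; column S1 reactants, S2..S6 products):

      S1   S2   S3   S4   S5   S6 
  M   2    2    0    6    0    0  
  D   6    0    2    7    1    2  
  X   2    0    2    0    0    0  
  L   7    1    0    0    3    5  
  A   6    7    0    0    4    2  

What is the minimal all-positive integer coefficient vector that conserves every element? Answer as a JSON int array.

M: 5·2 = 10 | 2·2+5·0+1·6+1·0+6·0 = 10
D: 5·6 = 30 | 2·0+5·2+1·7+1·1+6·2 = 30
X: 5·2 = 10 | 2·0+5·2+1·0+1·0+6·0 = 10
L: 5·7 = 35 | 2·1+5·0+1·0+1·3+6·5 = 35
A: 5·6 = 30 | 2·7+5·0+1·0+1·4+6·2 = 30
gcd(5,2,5,1,1,6) = 1

Coefficients: [5, 2, 5, 1, 1, 6]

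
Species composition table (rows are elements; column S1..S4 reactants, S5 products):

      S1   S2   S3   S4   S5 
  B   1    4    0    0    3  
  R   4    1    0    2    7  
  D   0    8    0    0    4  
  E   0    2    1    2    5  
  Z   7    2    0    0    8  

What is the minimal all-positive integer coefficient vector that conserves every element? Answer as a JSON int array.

Coefficients: [4, 2, 6, 5, 4]

B: 4·1+2·4+6·0+5·0 = 12 | 4·3 = 12
R: 4·4+2·1+6·0+5·2 = 28 | 4·7 = 28
D: 4·0+2·8+6·0+5·0 = 16 | 4·4 = 16
E: 4·0+2·2+6·1+5·2 = 20 | 4·5 = 20
Z: 4·7+2·2+6·0+5·0 = 32 | 4·8 = 32
gcd(4,2,6,5,4) = 1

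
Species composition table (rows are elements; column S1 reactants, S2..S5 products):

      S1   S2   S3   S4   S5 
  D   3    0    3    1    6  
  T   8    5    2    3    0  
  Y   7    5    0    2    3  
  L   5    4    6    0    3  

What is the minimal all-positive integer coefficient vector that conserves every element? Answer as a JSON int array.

Coefficients: [5, 4, 1, 6, 1]

D: 5·3 = 15 | 4·0+1·3+6·1+1·6 = 15
T: 5·8 = 40 | 4·5+1·2+6·3+1·0 = 40
Y: 5·7 = 35 | 4·5+1·0+6·2+1·3 = 35
L: 5·5 = 25 | 4·4+1·6+6·0+1·3 = 25
gcd(5,4,1,6,1) = 1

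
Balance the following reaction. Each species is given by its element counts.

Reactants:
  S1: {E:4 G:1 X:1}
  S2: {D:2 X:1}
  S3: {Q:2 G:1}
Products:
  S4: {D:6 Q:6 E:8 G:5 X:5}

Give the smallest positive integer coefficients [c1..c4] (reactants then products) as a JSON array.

D: 2·0+3·2+3·0 = 6 | 1·6 = 6
Q: 2·0+3·0+3·2 = 6 | 1·6 = 6
E: 2·4+3·0+3·0 = 8 | 1·8 = 8
G: 2·1+3·0+3·1 = 5 | 1·5 = 5
X: 2·1+3·1+3·0 = 5 | 1·5 = 5
gcd(2,3,3,1) = 1

Coefficients: [2, 3, 3, 1]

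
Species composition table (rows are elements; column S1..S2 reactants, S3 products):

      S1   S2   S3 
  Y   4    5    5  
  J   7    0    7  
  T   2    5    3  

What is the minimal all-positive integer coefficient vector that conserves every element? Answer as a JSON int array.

Y: 5·4+1·5 = 25 | 5·5 = 25
J: 5·7+1·0 = 35 | 5·7 = 35
T: 5·2+1·5 = 15 | 5·3 = 15
gcd(5,1,5) = 1

Coefficients: [5, 1, 5]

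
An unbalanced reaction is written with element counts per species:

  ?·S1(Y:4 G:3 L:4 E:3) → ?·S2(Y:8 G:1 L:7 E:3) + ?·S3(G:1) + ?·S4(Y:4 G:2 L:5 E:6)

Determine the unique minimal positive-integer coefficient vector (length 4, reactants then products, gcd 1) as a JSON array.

Y: 3·4 = 12 | 1·8+6·0+1·4 = 12
G: 3·3 = 9 | 1·1+6·1+1·2 = 9
L: 3·4 = 12 | 1·7+6·0+1·5 = 12
E: 3·3 = 9 | 1·3+6·0+1·6 = 9
gcd(3,1,6,1) = 1

Coefficients: [3, 1, 6, 1]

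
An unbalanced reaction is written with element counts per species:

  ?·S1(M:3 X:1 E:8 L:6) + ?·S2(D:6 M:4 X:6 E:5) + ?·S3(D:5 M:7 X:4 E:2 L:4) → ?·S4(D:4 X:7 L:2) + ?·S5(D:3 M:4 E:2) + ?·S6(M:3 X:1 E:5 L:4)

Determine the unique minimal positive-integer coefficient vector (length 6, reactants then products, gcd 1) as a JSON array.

Coefficients: [3, 2, 3, 3, 5, 6]

D: 3·0+2·6+3·5 = 27 | 3·4+5·3+6·0 = 27
M: 3·3+2·4+3·7 = 38 | 3·0+5·4+6·3 = 38
X: 3·1+2·6+3·4 = 27 | 3·7+5·0+6·1 = 27
E: 3·8+2·5+3·2 = 40 | 3·0+5·2+6·5 = 40
L: 3·6+2·0+3·4 = 30 | 3·2+5·0+6·4 = 30
gcd(3,2,3,3,5,6) = 1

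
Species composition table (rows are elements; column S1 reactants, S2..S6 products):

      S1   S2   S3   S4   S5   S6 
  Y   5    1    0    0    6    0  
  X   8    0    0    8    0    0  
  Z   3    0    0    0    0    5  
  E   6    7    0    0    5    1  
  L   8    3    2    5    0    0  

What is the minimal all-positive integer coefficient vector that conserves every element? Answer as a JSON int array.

Coefficients: [5, 1, 6, 5, 4, 3]

Y: 5·5 = 25 | 1·1+6·0+5·0+4·6+3·0 = 25
X: 5·8 = 40 | 1·0+6·0+5·8+4·0+3·0 = 40
Z: 5·3 = 15 | 1·0+6·0+5·0+4·0+3·5 = 15
E: 5·6 = 30 | 1·7+6·0+5·0+4·5+3·1 = 30
L: 5·8 = 40 | 1·3+6·2+5·5+4·0+3·0 = 40
gcd(5,1,6,5,4,3) = 1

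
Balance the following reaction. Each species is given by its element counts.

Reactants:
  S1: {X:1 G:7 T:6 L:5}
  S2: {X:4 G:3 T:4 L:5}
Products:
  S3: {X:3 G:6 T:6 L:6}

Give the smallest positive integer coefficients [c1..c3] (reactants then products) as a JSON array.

Coefficients: [3, 3, 5]

X: 3·1+3·4 = 15 | 5·3 = 15
G: 3·7+3·3 = 30 | 5·6 = 30
T: 3·6+3·4 = 30 | 5·6 = 30
L: 3·5+3·5 = 30 | 5·6 = 30
gcd(3,3,5) = 1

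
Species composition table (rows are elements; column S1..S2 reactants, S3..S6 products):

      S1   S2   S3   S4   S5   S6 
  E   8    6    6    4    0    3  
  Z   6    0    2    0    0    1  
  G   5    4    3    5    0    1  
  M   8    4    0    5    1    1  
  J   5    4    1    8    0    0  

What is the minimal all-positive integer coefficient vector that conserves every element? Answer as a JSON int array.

E: 1·8+3·6 = 26 | 1·6+2·4+6·0+4·3 = 26
Z: 1·6+3·0 = 6 | 1·2+2·0+6·0+4·1 = 6
G: 1·5+3·4 = 17 | 1·3+2·5+6·0+4·1 = 17
M: 1·8+3·4 = 20 | 1·0+2·5+6·1+4·1 = 20
J: 1·5+3·4 = 17 | 1·1+2·8+6·0+4·0 = 17
gcd(1,3,1,2,6,4) = 1

Coefficients: [1, 3, 1, 2, 6, 4]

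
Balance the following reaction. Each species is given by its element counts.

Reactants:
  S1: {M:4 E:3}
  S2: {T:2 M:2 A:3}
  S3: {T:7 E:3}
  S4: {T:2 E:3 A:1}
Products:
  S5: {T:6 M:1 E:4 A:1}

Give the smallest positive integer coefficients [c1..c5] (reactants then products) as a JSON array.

Coefficients: [1, 1, 4, 3, 6]

T: 1·0+1·2+4·7+3·2 = 36 | 6·6 = 36
M: 1·4+1·2+4·0+3·0 = 6 | 6·1 = 6
E: 1·3+1·0+4·3+3·3 = 24 | 6·4 = 24
A: 1·0+1·3+4·0+3·1 = 6 | 6·1 = 6
gcd(1,1,4,3,6) = 1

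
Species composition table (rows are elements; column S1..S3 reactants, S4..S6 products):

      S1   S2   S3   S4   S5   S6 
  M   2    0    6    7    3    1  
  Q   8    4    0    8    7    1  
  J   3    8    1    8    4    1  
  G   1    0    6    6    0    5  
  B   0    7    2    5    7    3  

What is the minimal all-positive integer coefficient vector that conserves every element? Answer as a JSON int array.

M: 5·2+4·0+6·6 = 46 | 6·7+1·3+1·1 = 46
Q: 5·8+4·4+6·0 = 56 | 6·8+1·7+1·1 = 56
J: 5·3+4·8+6·1 = 53 | 6·8+1·4+1·1 = 53
G: 5·1+4·0+6·6 = 41 | 6·6+1·0+1·5 = 41
B: 5·0+4·7+6·2 = 40 | 6·5+1·7+1·3 = 40
gcd(5,4,6,6,1,1) = 1

Coefficients: [5, 4, 6, 6, 1, 1]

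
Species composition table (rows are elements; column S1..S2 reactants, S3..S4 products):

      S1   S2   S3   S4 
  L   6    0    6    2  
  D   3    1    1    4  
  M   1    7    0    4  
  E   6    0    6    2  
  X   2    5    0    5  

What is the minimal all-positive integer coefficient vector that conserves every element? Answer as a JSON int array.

L: 5·6+1·0 = 30 | 4·6+3·2 = 30
D: 5·3+1·1 = 16 | 4·1+3·4 = 16
M: 5·1+1·7 = 12 | 4·0+3·4 = 12
E: 5·6+1·0 = 30 | 4·6+3·2 = 30
X: 5·2+1·5 = 15 | 4·0+3·5 = 15
gcd(5,1,4,3) = 1

Coefficients: [5, 1, 4, 3]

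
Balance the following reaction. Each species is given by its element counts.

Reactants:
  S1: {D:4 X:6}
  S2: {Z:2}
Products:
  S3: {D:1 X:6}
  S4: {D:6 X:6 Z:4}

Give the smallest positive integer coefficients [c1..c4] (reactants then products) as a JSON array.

Coefficients: [5, 6, 2, 3]

D: 5·4+6·0 = 20 | 2·1+3·6 = 20
X: 5·6+6·0 = 30 | 2·6+3·6 = 30
Z: 5·0+6·2 = 12 | 2·0+3·4 = 12
gcd(5,6,2,3) = 1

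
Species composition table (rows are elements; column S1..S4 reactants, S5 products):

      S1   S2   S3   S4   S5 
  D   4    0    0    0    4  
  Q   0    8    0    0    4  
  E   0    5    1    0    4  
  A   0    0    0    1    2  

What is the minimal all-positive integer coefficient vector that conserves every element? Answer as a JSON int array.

D: 2·4+1·0+3·0+4·0 = 8 | 2·4 = 8
Q: 2·0+1·8+3·0+4·0 = 8 | 2·4 = 8
E: 2·0+1·5+3·1+4·0 = 8 | 2·4 = 8
A: 2·0+1·0+3·0+4·1 = 4 | 2·2 = 4
gcd(2,1,3,4,2) = 1

Coefficients: [2, 1, 3, 4, 2]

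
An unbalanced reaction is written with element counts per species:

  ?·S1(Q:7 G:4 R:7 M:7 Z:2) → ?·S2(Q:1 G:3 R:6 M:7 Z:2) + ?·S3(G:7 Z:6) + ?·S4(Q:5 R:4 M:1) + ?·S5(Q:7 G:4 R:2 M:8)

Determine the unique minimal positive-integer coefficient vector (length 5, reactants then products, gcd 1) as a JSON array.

Coefficients: [6, 3, 1, 5, 2]

Q: 6·7 = 42 | 3·1+1·0+5·5+2·7 = 42
G: 6·4 = 24 | 3·3+1·7+5·0+2·4 = 24
R: 6·7 = 42 | 3·6+1·0+5·4+2·2 = 42
M: 6·7 = 42 | 3·7+1·0+5·1+2·8 = 42
Z: 6·2 = 12 | 3·2+1·6+5·0+2·0 = 12
gcd(6,3,1,5,2) = 1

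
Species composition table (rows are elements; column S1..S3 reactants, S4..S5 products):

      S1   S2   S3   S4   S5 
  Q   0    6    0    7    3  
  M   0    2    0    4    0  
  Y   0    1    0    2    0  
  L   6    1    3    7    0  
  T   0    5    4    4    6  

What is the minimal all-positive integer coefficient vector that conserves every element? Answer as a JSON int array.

Q: 1·0+6·6+3·0 = 36 | 3·7+5·3 = 36
M: 1·0+6·2+3·0 = 12 | 3·4+5·0 = 12
Y: 1·0+6·1+3·0 = 6 | 3·2+5·0 = 6
L: 1·6+6·1+3·3 = 21 | 3·7+5·0 = 21
T: 1·0+6·5+3·4 = 42 | 3·4+5·6 = 42
gcd(1,6,3,3,5) = 1

Coefficients: [1, 6, 3, 3, 5]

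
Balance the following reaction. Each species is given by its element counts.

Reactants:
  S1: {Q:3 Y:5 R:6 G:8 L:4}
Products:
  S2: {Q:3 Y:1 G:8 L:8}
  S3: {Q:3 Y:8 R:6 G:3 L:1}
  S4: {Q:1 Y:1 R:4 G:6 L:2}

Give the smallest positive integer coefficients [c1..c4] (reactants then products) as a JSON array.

Q: 4·3 = 12 | 1·3+2·3+3·1 = 12
Y: 4·5 = 20 | 1·1+2·8+3·1 = 20
R: 4·6 = 24 | 1·0+2·6+3·4 = 24
G: 4·8 = 32 | 1·8+2·3+3·6 = 32
L: 4·4 = 16 | 1·8+2·1+3·2 = 16
gcd(4,1,2,3) = 1

Coefficients: [4, 1, 2, 3]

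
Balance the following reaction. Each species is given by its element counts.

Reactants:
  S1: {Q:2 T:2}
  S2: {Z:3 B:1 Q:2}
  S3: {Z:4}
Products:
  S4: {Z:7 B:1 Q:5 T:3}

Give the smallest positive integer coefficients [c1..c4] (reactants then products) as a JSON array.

Z: 3·0+2·3+2·4 = 14 | 2·7 = 14
B: 3·0+2·1+2·0 = 2 | 2·1 = 2
Q: 3·2+2·2+2·0 = 10 | 2·5 = 10
T: 3·2+2·0+2·0 = 6 | 2·3 = 6
gcd(3,2,2,2) = 1

Coefficients: [3, 2, 2, 2]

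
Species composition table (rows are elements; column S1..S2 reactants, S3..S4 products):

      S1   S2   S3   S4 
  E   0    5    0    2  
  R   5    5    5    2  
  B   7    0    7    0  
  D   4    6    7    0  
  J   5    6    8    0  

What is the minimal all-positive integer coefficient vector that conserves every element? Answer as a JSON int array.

Coefficients: [4, 2, 4, 5]

E: 4·0+2·5 = 10 | 4·0+5·2 = 10
R: 4·5+2·5 = 30 | 4·5+5·2 = 30
B: 4·7+2·0 = 28 | 4·7+5·0 = 28
D: 4·4+2·6 = 28 | 4·7+5·0 = 28
J: 4·5+2·6 = 32 | 4·8+5·0 = 32
gcd(4,2,4,5) = 1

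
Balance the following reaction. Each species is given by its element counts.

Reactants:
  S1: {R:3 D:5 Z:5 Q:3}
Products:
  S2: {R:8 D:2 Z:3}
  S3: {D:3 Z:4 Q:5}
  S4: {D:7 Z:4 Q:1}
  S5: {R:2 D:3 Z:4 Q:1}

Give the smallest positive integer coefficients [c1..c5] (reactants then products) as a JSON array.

R: 6·3 = 18 | 2·8+3·0+2·0+1·2 = 18
D: 6·5 = 30 | 2·2+3·3+2·7+1·3 = 30
Z: 6·5 = 30 | 2·3+3·4+2·4+1·4 = 30
Q: 6·3 = 18 | 2·0+3·5+2·1+1·1 = 18
gcd(6,2,3,2,1) = 1

Coefficients: [6, 2, 3, 2, 1]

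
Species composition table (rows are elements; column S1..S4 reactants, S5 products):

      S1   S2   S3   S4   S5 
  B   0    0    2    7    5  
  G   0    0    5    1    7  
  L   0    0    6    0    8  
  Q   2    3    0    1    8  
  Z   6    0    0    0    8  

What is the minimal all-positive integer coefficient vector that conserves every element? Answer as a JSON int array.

Coefficients: [4, 5, 4, 1, 3]

B: 4·0+5·0+4·2+1·7 = 15 | 3·5 = 15
G: 4·0+5·0+4·5+1·1 = 21 | 3·7 = 21
L: 4·0+5·0+4·6+1·0 = 24 | 3·8 = 24
Q: 4·2+5·3+4·0+1·1 = 24 | 3·8 = 24
Z: 4·6+5·0+4·0+1·0 = 24 | 3·8 = 24
gcd(4,5,4,1,3) = 1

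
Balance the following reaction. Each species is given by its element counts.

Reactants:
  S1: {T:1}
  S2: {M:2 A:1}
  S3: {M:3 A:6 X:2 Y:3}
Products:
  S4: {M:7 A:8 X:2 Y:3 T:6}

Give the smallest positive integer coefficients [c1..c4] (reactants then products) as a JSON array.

Coefficients: [6, 2, 1, 1]

M: 6·0+2·2+1·3 = 7 | 1·7 = 7
A: 6·0+2·1+1·6 = 8 | 1·8 = 8
X: 6·0+2·0+1·2 = 2 | 1·2 = 2
Y: 6·0+2·0+1·3 = 3 | 1·3 = 3
T: 6·1+2·0+1·0 = 6 | 1·6 = 6
gcd(6,2,1,1) = 1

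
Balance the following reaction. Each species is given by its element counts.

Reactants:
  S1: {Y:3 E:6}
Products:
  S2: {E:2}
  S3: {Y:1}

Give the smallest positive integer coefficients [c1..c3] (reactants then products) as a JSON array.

Coefficients: [1, 3, 3]

Y: 1·3 = 3 | 3·0+3·1 = 3
E: 1·6 = 6 | 3·2+3·0 = 6
gcd(1,3,3) = 1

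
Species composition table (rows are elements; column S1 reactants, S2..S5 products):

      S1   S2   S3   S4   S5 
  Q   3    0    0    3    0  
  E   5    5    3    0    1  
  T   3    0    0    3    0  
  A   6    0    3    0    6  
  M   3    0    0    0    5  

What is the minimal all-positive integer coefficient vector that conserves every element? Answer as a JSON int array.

Coefficients: [5, 2, 4, 5, 3]

Q: 5·3 = 15 | 2·0+4·0+5·3+3·0 = 15
E: 5·5 = 25 | 2·5+4·3+5·0+3·1 = 25
T: 5·3 = 15 | 2·0+4·0+5·3+3·0 = 15
A: 5·6 = 30 | 2·0+4·3+5·0+3·6 = 30
M: 5·3 = 15 | 2·0+4·0+5·0+3·5 = 15
gcd(5,2,4,5,3) = 1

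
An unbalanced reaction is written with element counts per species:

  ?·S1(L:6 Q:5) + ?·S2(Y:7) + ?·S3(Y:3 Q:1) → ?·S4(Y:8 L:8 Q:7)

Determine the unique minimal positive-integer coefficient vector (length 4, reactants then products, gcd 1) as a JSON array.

Coefficients: [4, 3, 1, 3]

Y: 4·0+3·7+1·3 = 24 | 3·8 = 24
L: 4·6+3·0+1·0 = 24 | 3·8 = 24
Q: 4·5+3·0+1·1 = 21 | 3·7 = 21
gcd(4,3,1,3) = 1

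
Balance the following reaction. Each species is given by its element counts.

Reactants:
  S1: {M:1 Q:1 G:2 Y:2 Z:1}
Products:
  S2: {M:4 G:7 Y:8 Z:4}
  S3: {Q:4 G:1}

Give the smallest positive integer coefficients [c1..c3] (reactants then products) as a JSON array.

M: 4·1 = 4 | 1·4+1·0 = 4
Q: 4·1 = 4 | 1·0+1·4 = 4
G: 4·2 = 8 | 1·7+1·1 = 8
Y: 4·2 = 8 | 1·8+1·0 = 8
Z: 4·1 = 4 | 1·4+1·0 = 4
gcd(4,1,1) = 1

Coefficients: [4, 1, 1]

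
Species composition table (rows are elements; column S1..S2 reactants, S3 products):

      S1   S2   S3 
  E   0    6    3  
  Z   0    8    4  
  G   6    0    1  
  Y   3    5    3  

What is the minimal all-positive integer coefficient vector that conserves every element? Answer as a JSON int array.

E: 1·0+3·6 = 18 | 6·3 = 18
Z: 1·0+3·8 = 24 | 6·4 = 24
G: 1·6+3·0 = 6 | 6·1 = 6
Y: 1·3+3·5 = 18 | 6·3 = 18
gcd(1,3,6) = 1

Coefficients: [1, 3, 6]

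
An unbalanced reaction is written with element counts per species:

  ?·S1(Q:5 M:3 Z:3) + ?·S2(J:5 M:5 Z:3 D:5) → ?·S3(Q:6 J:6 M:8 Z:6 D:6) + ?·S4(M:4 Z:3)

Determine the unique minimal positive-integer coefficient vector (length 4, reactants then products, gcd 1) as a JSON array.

Coefficients: [6, 6, 5, 2]

Q: 6·5+6·0 = 30 | 5·6+2·0 = 30
J: 6·0+6·5 = 30 | 5·6+2·0 = 30
M: 6·3+6·5 = 48 | 5·8+2·4 = 48
Z: 6·3+6·3 = 36 | 5·6+2·3 = 36
D: 6·0+6·5 = 30 | 5·6+2·0 = 30
gcd(6,6,5,2) = 1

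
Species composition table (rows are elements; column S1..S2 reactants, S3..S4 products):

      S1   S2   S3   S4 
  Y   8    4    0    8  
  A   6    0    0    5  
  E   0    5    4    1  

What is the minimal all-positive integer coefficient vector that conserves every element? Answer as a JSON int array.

Y: 5·8+2·4 = 48 | 1·0+6·8 = 48
A: 5·6+2·0 = 30 | 1·0+6·5 = 30
E: 5·0+2·5 = 10 | 1·4+6·1 = 10
gcd(5,2,1,6) = 1

Coefficients: [5, 2, 1, 6]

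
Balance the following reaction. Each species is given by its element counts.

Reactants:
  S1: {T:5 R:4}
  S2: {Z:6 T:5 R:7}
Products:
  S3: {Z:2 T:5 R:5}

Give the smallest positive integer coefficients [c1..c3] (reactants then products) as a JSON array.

Coefficients: [2, 1, 3]

Z: 2·0+1·6 = 6 | 3·2 = 6
T: 2·5+1·5 = 15 | 3·5 = 15
R: 2·4+1·7 = 15 | 3·5 = 15
gcd(2,1,3) = 1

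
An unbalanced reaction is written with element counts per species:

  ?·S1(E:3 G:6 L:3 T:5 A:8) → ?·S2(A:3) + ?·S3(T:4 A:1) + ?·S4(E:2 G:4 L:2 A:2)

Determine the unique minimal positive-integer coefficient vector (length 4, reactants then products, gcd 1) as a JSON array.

E: 4·3 = 12 | 5·0+5·0+6·2 = 12
G: 4·6 = 24 | 5·0+5·0+6·4 = 24
L: 4·3 = 12 | 5·0+5·0+6·2 = 12
T: 4·5 = 20 | 5·0+5·4+6·0 = 20
A: 4·8 = 32 | 5·3+5·1+6·2 = 32
gcd(4,5,5,6) = 1

Coefficients: [4, 5, 5, 6]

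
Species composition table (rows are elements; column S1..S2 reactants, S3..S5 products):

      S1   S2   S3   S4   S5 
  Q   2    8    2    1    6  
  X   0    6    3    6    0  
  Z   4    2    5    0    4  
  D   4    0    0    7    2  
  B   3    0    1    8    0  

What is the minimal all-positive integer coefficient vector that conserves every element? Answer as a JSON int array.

Coefficients: [6, 3, 2, 2, 5]

Q: 6·2+3·8 = 36 | 2·2+2·1+5·6 = 36
X: 6·0+3·6 = 18 | 2·3+2·6+5·0 = 18
Z: 6·4+3·2 = 30 | 2·5+2·0+5·4 = 30
D: 6·4+3·0 = 24 | 2·0+2·7+5·2 = 24
B: 6·3+3·0 = 18 | 2·1+2·8+5·0 = 18
gcd(6,3,2,2,5) = 1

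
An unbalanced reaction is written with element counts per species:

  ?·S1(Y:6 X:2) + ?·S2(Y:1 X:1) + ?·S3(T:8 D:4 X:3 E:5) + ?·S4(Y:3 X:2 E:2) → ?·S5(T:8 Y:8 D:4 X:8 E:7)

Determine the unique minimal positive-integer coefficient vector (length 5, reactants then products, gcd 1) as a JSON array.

T: 1·0+4·0+2·8+2·0 = 16 | 2·8 = 16
Y: 1·6+4·1+2·0+2·3 = 16 | 2·8 = 16
D: 1·0+4·0+2·4+2·0 = 8 | 2·4 = 8
X: 1·2+4·1+2·3+2·2 = 16 | 2·8 = 16
E: 1·0+4·0+2·5+2·2 = 14 | 2·7 = 14
gcd(1,4,2,2,2) = 1

Coefficients: [1, 4, 2, 2, 2]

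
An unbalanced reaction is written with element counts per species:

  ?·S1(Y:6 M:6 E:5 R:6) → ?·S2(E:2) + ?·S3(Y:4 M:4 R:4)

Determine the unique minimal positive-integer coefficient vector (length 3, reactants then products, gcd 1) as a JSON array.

Y: 2·6 = 12 | 5·0+3·4 = 12
M: 2·6 = 12 | 5·0+3·4 = 12
E: 2·5 = 10 | 5·2+3·0 = 10
R: 2·6 = 12 | 5·0+3·4 = 12
gcd(2,5,3) = 1

Coefficients: [2, 5, 3]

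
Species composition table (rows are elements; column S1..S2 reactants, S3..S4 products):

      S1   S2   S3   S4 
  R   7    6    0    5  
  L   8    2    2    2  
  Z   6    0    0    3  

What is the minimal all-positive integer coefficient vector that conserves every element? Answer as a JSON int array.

R: 2·7+1·6 = 20 | 5·0+4·5 = 20
L: 2·8+1·2 = 18 | 5·2+4·2 = 18
Z: 2·6+1·0 = 12 | 5·0+4·3 = 12
gcd(2,1,5,4) = 1

Coefficients: [2, 1, 5, 4]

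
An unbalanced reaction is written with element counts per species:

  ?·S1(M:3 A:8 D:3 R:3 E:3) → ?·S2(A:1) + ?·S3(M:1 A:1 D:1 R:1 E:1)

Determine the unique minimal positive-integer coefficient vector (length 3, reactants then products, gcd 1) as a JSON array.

M: 1·3 = 3 | 5·0+3·1 = 3
A: 1·8 = 8 | 5·1+3·1 = 8
D: 1·3 = 3 | 5·0+3·1 = 3
R: 1·3 = 3 | 5·0+3·1 = 3
E: 1·3 = 3 | 5·0+3·1 = 3
gcd(1,5,3) = 1

Coefficients: [1, 5, 3]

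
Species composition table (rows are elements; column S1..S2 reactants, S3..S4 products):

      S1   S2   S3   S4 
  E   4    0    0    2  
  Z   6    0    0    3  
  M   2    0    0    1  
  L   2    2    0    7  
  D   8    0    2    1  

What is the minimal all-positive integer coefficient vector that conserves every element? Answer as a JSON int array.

Coefficients: [1, 6, 3, 2]

E: 1·4+6·0 = 4 | 3·0+2·2 = 4
Z: 1·6+6·0 = 6 | 3·0+2·3 = 6
M: 1·2+6·0 = 2 | 3·0+2·1 = 2
L: 1·2+6·2 = 14 | 3·0+2·7 = 14
D: 1·8+6·0 = 8 | 3·2+2·1 = 8
gcd(1,6,3,2) = 1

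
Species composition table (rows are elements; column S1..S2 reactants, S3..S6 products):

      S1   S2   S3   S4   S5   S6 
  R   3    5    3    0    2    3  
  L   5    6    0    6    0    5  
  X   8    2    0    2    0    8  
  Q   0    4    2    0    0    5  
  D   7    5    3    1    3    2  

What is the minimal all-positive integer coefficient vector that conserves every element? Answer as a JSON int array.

R: 2·3+5·5 = 31 | 5·3+5·0+5·2+2·3 = 31
L: 2·5+5·6 = 40 | 5·0+5·6+5·0+2·5 = 40
X: 2·8+5·2 = 26 | 5·0+5·2+5·0+2·8 = 26
Q: 2·0+5·4 = 20 | 5·2+5·0+5·0+2·5 = 20
D: 2·7+5·5 = 39 | 5·3+5·1+5·3+2·2 = 39
gcd(2,5,5,5,5,2) = 1

Coefficients: [2, 5, 5, 5, 5, 2]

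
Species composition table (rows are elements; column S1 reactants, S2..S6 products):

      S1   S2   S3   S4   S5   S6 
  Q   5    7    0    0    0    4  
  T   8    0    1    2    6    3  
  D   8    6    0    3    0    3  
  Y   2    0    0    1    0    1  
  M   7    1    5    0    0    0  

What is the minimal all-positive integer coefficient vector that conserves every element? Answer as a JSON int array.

Q: 3·5 = 15 | 1·7+4·0+4·0+1·0+2·4 = 15
T: 3·8 = 24 | 1·0+4·1+4·2+1·6+2·3 = 24
D: 3·8 = 24 | 1·6+4·0+4·3+1·0+2·3 = 24
Y: 3·2 = 6 | 1·0+4·0+4·1+1·0+2·1 = 6
M: 3·7 = 21 | 1·1+4·5+4·0+1·0+2·0 = 21
gcd(3,1,4,4,1,2) = 1

Coefficients: [3, 1, 4, 4, 1, 2]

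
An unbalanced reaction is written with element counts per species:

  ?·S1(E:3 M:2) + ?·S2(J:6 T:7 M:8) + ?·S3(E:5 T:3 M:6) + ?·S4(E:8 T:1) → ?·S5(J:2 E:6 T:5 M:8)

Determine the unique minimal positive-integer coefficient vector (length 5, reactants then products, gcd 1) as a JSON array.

J: 1·0+2·6+5·0+1·0 = 12 | 6·2 = 12
E: 1·3+2·0+5·5+1·8 = 36 | 6·6 = 36
T: 1·0+2·7+5·3+1·1 = 30 | 6·5 = 30
M: 1·2+2·8+5·6+1·0 = 48 | 6·8 = 48
gcd(1,2,5,1,6) = 1

Coefficients: [1, 2, 5, 1, 6]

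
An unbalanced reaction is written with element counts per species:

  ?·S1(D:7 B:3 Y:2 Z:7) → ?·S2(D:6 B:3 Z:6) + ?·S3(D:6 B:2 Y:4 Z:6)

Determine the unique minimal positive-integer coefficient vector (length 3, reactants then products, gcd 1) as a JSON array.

Coefficients: [6, 4, 3]

D: 6·7 = 42 | 4·6+3·6 = 42
B: 6·3 = 18 | 4·3+3·2 = 18
Y: 6·2 = 12 | 4·0+3·4 = 12
Z: 6·7 = 42 | 4·6+3·6 = 42
gcd(6,4,3) = 1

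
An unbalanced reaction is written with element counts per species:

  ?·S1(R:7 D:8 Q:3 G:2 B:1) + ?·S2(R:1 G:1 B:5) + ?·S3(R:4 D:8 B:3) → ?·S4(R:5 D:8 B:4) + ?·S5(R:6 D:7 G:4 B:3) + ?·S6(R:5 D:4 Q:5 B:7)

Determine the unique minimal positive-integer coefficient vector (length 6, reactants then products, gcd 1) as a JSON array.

Coefficients: [5, 6, 2, 2, 4, 3]

R: 5·7+6·1+2·4 = 49 | 2·5+4·6+3·5 = 49
D: 5·8+6·0+2·8 = 56 | 2·8+4·7+3·4 = 56
Q: 5·3+6·0+2·0 = 15 | 2·0+4·0+3·5 = 15
G: 5·2+6·1+2·0 = 16 | 2·0+4·4+3·0 = 16
B: 5·1+6·5+2·3 = 41 | 2·4+4·3+3·7 = 41
gcd(5,6,2,2,4,3) = 1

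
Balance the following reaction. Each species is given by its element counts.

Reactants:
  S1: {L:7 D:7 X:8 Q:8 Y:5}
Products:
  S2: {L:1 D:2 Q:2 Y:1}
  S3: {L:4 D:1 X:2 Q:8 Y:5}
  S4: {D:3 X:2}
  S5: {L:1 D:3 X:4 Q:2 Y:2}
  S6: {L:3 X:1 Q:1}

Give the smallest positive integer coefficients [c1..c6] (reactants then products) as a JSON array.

Coefficients: [5, 3, 2, 3, 6, 6]

L: 5·7 = 35 | 3·1+2·4+3·0+6·1+6·3 = 35
D: 5·7 = 35 | 3·2+2·1+3·3+6·3+6·0 = 35
X: 5·8 = 40 | 3·0+2·2+3·2+6·4+6·1 = 40
Q: 5·8 = 40 | 3·2+2·8+3·0+6·2+6·1 = 40
Y: 5·5 = 25 | 3·1+2·5+3·0+6·2+6·0 = 25
gcd(5,3,2,3,6,6) = 1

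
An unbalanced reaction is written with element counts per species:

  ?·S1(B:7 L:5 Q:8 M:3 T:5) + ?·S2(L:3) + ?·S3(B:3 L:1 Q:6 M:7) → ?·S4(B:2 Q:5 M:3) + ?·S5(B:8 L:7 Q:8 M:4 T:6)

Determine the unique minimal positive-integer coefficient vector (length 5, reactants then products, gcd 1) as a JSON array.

B: 6·7+1·0+2·3 = 48 | 4·2+5·8 = 48
L: 6·5+1·3+2·1 = 35 | 4·0+5·7 = 35
Q: 6·8+1·0+2·6 = 60 | 4·5+5·8 = 60
M: 6·3+1·0+2·7 = 32 | 4·3+5·4 = 32
T: 6·5+1·0+2·0 = 30 | 4·0+5·6 = 30
gcd(6,1,2,4,5) = 1

Coefficients: [6, 1, 2, 4, 5]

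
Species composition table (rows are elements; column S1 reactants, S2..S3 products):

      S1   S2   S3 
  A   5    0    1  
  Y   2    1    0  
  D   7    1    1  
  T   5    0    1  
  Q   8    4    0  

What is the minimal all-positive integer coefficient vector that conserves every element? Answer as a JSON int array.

A: 1·5 = 5 | 2·0+5·1 = 5
Y: 1·2 = 2 | 2·1+5·0 = 2
D: 1·7 = 7 | 2·1+5·1 = 7
T: 1·5 = 5 | 2·0+5·1 = 5
Q: 1·8 = 8 | 2·4+5·0 = 8
gcd(1,2,5) = 1

Coefficients: [1, 2, 5]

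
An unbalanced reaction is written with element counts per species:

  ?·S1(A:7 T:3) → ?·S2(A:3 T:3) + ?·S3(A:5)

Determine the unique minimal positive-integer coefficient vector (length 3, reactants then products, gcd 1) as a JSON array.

A: 5·7 = 35 | 5·3+4·5 = 35
T: 5·3 = 15 | 5·3+4·0 = 15
gcd(5,5,4) = 1

Coefficients: [5, 5, 4]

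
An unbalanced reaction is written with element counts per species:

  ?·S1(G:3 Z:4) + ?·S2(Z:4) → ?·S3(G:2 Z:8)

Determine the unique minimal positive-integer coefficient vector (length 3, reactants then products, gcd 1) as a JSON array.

Coefficients: [2, 4, 3]

G: 2·3+4·0 = 6 | 3·2 = 6
Z: 2·4+4·4 = 24 | 3·8 = 24
gcd(2,4,3) = 1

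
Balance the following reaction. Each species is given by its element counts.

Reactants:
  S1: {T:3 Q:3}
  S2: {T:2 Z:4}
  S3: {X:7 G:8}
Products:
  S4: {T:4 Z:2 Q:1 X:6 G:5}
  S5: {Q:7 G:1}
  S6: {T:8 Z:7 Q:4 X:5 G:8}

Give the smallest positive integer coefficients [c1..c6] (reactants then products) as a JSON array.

T: 6·3+5·2+4·0 = 28 | 3·4+1·0+2·8 = 28
Z: 6·0+5·4+4·0 = 20 | 3·2+1·0+2·7 = 20
Q: 6·3+5·0+4·0 = 18 | 3·1+1·7+2·4 = 18
X: 6·0+5·0+4·7 = 28 | 3·6+1·0+2·5 = 28
G: 6·0+5·0+4·8 = 32 | 3·5+1·1+2·8 = 32
gcd(6,5,4,3,1,2) = 1

Coefficients: [6, 5, 4, 3, 1, 2]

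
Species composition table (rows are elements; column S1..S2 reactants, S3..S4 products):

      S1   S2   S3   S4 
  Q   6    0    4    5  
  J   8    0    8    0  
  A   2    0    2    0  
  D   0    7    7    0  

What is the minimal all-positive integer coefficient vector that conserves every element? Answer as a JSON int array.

Q: 5·6+5·0 = 30 | 5·4+2·5 = 30
J: 5·8+5·0 = 40 | 5·8+2·0 = 40
A: 5·2+5·0 = 10 | 5·2+2·0 = 10
D: 5·0+5·7 = 35 | 5·7+2·0 = 35
gcd(5,5,5,2) = 1

Coefficients: [5, 5, 5, 2]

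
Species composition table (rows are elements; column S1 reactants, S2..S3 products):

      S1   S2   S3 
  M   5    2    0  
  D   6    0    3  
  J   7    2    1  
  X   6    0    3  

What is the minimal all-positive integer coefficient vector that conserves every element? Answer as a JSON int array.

M: 2·5 = 10 | 5·2+4·0 = 10
D: 2·6 = 12 | 5·0+4·3 = 12
J: 2·7 = 14 | 5·2+4·1 = 14
X: 2·6 = 12 | 5·0+4·3 = 12
gcd(2,5,4) = 1

Coefficients: [2, 5, 4]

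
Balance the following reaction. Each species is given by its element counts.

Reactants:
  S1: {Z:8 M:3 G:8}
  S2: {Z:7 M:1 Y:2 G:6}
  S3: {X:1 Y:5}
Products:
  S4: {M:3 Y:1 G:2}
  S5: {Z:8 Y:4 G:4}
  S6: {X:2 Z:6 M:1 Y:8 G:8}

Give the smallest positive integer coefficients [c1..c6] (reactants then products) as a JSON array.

X: 1·0+6·0+6·1 = 6 | 2·0+4·0+3·2 = 6
Z: 1·8+6·7+6·0 = 50 | 2·0+4·8+3·6 = 50
M: 1·3+6·1+6·0 = 9 | 2·3+4·0+3·1 = 9
Y: 1·0+6·2+6·5 = 42 | 2·1+4·4+3·8 = 42
G: 1·8+6·6+6·0 = 44 | 2·2+4·4+3·8 = 44
gcd(1,6,6,2,4,3) = 1

Coefficients: [1, 6, 6, 2, 4, 3]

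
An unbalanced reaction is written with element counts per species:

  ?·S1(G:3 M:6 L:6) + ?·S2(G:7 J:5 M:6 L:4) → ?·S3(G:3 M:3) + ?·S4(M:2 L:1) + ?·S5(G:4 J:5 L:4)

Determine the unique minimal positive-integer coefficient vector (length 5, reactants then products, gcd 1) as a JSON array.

Coefficients: [1, 3, 4, 6, 3]

G: 1·3+3·7 = 24 | 4·3+6·0+3·4 = 24
J: 1·0+3·5 = 15 | 4·0+6·0+3·5 = 15
M: 1·6+3·6 = 24 | 4·3+6·2+3·0 = 24
L: 1·6+3·4 = 18 | 4·0+6·1+3·4 = 18
gcd(1,3,4,6,3) = 1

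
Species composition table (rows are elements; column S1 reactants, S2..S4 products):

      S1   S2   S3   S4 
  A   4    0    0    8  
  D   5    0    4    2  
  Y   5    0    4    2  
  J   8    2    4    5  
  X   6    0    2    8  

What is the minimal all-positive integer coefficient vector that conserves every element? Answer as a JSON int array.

Coefficients: [4, 3, 4, 2]

A: 4·4 = 16 | 3·0+4·0+2·8 = 16
D: 4·5 = 20 | 3·0+4·4+2·2 = 20
Y: 4·5 = 20 | 3·0+4·4+2·2 = 20
J: 4·8 = 32 | 3·2+4·4+2·5 = 32
X: 4·6 = 24 | 3·0+4·2+2·8 = 24
gcd(4,3,4,2) = 1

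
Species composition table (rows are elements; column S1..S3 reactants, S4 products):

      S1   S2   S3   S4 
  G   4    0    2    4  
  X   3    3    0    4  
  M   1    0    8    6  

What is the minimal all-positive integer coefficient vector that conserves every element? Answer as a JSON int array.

G: 2·4+2·0+2·2 = 12 | 3·4 = 12
X: 2·3+2·3+2·0 = 12 | 3·4 = 12
M: 2·1+2·0+2·8 = 18 | 3·6 = 18
gcd(2,2,2,3) = 1

Coefficients: [2, 2, 2, 3]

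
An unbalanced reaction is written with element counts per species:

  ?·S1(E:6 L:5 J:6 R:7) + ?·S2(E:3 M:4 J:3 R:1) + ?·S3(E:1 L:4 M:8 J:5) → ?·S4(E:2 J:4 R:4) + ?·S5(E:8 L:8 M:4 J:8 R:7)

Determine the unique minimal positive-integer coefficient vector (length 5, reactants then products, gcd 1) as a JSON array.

Coefficients: [4, 1, 1, 2, 3]

E: 4·6+1·3+1·1 = 28 | 2·2+3·8 = 28
L: 4·5+1·0+1·4 = 24 | 2·0+3·8 = 24
M: 4·0+1·4+1·8 = 12 | 2·0+3·4 = 12
J: 4·6+1·3+1·5 = 32 | 2·4+3·8 = 32
R: 4·7+1·1+1·0 = 29 | 2·4+3·7 = 29
gcd(4,1,1,2,3) = 1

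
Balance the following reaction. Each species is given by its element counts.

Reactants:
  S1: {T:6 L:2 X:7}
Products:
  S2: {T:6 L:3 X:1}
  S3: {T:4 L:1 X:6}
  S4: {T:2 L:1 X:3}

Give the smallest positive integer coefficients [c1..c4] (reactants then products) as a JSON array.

T: 4·6 = 24 | 1·6+4·4+1·2 = 24
L: 4·2 = 8 | 1·3+4·1+1·1 = 8
X: 4·7 = 28 | 1·1+4·6+1·3 = 28
gcd(4,1,4,1) = 1

Coefficients: [4, 1, 4, 1]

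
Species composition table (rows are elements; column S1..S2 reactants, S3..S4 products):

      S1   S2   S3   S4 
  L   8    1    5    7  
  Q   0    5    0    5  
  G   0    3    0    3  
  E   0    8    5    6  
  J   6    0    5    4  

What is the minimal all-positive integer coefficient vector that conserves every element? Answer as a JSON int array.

L: 5·8+5·1 = 45 | 2·5+5·7 = 45
Q: 5·0+5·5 = 25 | 2·0+5·5 = 25
G: 5·0+5·3 = 15 | 2·0+5·3 = 15
E: 5·0+5·8 = 40 | 2·5+5·6 = 40
J: 5·6+5·0 = 30 | 2·5+5·4 = 30
gcd(5,5,2,5) = 1

Coefficients: [5, 5, 2, 5]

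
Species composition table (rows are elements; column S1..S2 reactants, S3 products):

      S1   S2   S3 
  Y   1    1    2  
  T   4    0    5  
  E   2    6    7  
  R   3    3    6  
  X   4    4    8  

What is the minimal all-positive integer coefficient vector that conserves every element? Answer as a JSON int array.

Coefficients: [5, 3, 4]

Y: 5·1+3·1 = 8 | 4·2 = 8
T: 5·4+3·0 = 20 | 4·5 = 20
E: 5·2+3·6 = 28 | 4·7 = 28
R: 5·3+3·3 = 24 | 4·6 = 24
X: 5·4+3·4 = 32 | 4·8 = 32
gcd(5,3,4) = 1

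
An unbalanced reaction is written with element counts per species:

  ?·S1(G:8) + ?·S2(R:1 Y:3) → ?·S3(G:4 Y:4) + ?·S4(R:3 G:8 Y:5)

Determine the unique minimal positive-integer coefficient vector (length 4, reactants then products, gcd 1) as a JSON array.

R: 3·0+6·1 = 6 | 2·0+2·3 = 6
G: 3·8+6·0 = 24 | 2·4+2·8 = 24
Y: 3·0+6·3 = 18 | 2·4+2·5 = 18
gcd(3,6,2,2) = 1

Coefficients: [3, 6, 2, 2]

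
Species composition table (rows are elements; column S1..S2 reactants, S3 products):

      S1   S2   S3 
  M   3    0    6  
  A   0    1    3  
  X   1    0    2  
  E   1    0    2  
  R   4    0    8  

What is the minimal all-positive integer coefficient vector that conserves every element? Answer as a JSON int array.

M: 2·3+3·0 = 6 | 1·6 = 6
A: 2·0+3·1 = 3 | 1·3 = 3
X: 2·1+3·0 = 2 | 1·2 = 2
E: 2·1+3·0 = 2 | 1·2 = 2
R: 2·4+3·0 = 8 | 1·8 = 8
gcd(2,3,1) = 1

Coefficients: [2, 3, 1]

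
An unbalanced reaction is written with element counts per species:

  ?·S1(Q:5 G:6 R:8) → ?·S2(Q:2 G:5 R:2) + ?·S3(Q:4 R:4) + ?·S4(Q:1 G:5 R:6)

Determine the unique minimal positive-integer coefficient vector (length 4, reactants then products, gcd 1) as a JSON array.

Q: 5·5 = 25 | 3·2+4·4+3·1 = 25
G: 5·6 = 30 | 3·5+4·0+3·5 = 30
R: 5·8 = 40 | 3·2+4·4+3·6 = 40
gcd(5,3,4,3) = 1

Coefficients: [5, 3, 4, 3]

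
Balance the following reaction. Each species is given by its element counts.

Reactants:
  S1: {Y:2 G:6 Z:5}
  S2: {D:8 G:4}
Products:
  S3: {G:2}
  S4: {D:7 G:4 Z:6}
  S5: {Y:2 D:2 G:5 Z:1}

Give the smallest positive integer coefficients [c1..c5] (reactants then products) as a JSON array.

Coefficients: [6, 5, 5, 4, 6]

Y: 6·2+5·0 = 12 | 5·0+4·0+6·2 = 12
D: 6·0+5·8 = 40 | 5·0+4·7+6·2 = 40
G: 6·6+5·4 = 56 | 5·2+4·4+6·5 = 56
Z: 6·5+5·0 = 30 | 5·0+4·6+6·1 = 30
gcd(6,5,5,4,6) = 1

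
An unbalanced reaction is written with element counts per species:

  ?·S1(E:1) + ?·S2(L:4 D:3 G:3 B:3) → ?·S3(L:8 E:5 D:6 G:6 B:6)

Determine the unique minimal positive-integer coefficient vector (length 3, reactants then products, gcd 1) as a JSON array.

Coefficients: [5, 2, 1]

L: 5·0+2·4 = 8 | 1·8 = 8
E: 5·1+2·0 = 5 | 1·5 = 5
D: 5·0+2·3 = 6 | 1·6 = 6
G: 5·0+2·3 = 6 | 1·6 = 6
B: 5·0+2·3 = 6 | 1·6 = 6
gcd(5,2,1) = 1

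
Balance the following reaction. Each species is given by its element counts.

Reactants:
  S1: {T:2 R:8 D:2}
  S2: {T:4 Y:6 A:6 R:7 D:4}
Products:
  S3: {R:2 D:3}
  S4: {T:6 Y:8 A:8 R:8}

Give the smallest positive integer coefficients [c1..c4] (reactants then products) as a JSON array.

T: 1·2+4·4 = 18 | 6·0+3·6 = 18
Y: 1·0+4·6 = 24 | 6·0+3·8 = 24
A: 1·0+4·6 = 24 | 6·0+3·8 = 24
R: 1·8+4·7 = 36 | 6·2+3·8 = 36
D: 1·2+4·4 = 18 | 6·3+3·0 = 18
gcd(1,4,6,3) = 1

Coefficients: [1, 4, 6, 3]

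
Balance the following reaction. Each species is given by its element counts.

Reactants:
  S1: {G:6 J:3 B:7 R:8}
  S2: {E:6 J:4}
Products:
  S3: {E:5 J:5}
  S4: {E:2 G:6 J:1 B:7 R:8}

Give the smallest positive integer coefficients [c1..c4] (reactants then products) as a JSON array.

E: 1·0+2·6 = 12 | 2·5+1·2 = 12
G: 1·6+2·0 = 6 | 2·0+1·6 = 6
J: 1·3+2·4 = 11 | 2·5+1·1 = 11
B: 1·7+2·0 = 7 | 2·0+1·7 = 7
R: 1·8+2·0 = 8 | 2·0+1·8 = 8
gcd(1,2,2,1) = 1

Coefficients: [1, 2, 2, 1]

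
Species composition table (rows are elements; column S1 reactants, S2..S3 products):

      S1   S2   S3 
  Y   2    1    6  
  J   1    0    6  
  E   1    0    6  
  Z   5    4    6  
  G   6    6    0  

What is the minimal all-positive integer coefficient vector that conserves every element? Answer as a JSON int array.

Y: 6·2 = 12 | 6·1+1·6 = 12
J: 6·1 = 6 | 6·0+1·6 = 6
E: 6·1 = 6 | 6·0+1·6 = 6
Z: 6·5 = 30 | 6·4+1·6 = 30
G: 6·6 = 36 | 6·6+1·0 = 36
gcd(6,6,1) = 1

Coefficients: [6, 6, 1]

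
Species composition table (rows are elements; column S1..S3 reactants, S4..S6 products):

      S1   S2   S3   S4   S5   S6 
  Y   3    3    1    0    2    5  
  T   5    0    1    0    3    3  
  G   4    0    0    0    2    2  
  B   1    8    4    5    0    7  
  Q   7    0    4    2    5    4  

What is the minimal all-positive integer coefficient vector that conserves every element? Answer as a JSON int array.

Y: 3·3+5·3+3·1 = 27 | 4·0+1·2+5·5 = 27
T: 3·5+5·0+3·1 = 18 | 4·0+1·3+5·3 = 18
G: 3·4+5·0+3·0 = 12 | 4·0+1·2+5·2 = 12
B: 3·1+5·8+3·4 = 55 | 4·5+1·0+5·7 = 55
Q: 3·7+5·0+3·4 = 33 | 4·2+1·5+5·4 = 33
gcd(3,5,3,4,1,5) = 1

Coefficients: [3, 5, 3, 4, 1, 5]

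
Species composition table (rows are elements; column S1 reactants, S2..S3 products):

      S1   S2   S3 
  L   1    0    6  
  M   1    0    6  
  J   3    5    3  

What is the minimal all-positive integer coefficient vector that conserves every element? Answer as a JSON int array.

L: 6·1 = 6 | 3·0+1·6 = 6
M: 6·1 = 6 | 3·0+1·6 = 6
J: 6·3 = 18 | 3·5+1·3 = 18
gcd(6,3,1) = 1

Coefficients: [6, 3, 1]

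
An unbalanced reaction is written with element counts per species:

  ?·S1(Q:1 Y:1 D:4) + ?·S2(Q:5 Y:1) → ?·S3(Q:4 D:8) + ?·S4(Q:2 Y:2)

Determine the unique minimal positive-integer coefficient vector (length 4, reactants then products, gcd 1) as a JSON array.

Coefficients: [4, 2, 2, 3]

Q: 4·1+2·5 = 14 | 2·4+3·2 = 14
Y: 4·1+2·1 = 6 | 2·0+3·2 = 6
D: 4·4+2·0 = 16 | 2·8+3·0 = 16
gcd(4,2,2,3) = 1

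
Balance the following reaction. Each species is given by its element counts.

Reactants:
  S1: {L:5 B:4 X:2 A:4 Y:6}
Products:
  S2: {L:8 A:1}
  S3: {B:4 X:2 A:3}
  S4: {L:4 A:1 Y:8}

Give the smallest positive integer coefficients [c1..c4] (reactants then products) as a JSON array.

Coefficients: [4, 1, 4, 3]

L: 4·5 = 20 | 1·8+4·0+3·4 = 20
B: 4·4 = 16 | 1·0+4·4+3·0 = 16
X: 4·2 = 8 | 1·0+4·2+3·0 = 8
A: 4·4 = 16 | 1·1+4·3+3·1 = 16
Y: 4·6 = 24 | 1·0+4·0+3·8 = 24
gcd(4,1,4,3) = 1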